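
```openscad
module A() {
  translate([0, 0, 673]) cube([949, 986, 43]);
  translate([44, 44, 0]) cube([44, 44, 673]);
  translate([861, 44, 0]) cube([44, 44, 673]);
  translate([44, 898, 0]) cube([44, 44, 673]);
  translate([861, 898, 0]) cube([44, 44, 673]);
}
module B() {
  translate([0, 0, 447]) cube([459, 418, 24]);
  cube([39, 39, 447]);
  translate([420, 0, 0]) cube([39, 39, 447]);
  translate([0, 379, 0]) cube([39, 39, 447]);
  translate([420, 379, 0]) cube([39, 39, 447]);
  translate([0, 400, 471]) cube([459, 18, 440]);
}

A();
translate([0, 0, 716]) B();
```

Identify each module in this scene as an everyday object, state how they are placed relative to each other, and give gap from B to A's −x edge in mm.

A is a table. B is a chair. The chair is on top of the table. The gap from the chair to the table's −x edge is 0 mm.

The chair's min-x is at 0; the table's min-x is 0; gap = 0 mm.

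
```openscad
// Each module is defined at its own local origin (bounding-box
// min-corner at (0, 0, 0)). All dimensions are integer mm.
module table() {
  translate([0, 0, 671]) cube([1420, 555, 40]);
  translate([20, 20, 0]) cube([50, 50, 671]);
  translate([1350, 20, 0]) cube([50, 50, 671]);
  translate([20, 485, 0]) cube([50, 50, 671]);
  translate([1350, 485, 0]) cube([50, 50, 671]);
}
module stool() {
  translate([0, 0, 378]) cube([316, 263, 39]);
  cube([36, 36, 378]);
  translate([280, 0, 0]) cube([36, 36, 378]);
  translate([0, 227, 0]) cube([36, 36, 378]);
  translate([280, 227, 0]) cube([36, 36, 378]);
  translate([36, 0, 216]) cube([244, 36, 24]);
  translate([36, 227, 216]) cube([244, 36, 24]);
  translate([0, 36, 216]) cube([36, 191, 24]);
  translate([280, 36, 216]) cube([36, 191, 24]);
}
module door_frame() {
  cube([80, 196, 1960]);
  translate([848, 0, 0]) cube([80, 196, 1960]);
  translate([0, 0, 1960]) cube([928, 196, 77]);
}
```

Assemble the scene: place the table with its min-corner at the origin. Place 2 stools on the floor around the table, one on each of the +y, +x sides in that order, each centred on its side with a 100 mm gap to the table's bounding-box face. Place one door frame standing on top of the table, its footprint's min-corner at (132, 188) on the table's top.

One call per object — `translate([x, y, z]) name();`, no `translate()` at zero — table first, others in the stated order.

table();
translate([552, 655, 0]) stool();
translate([1520, 146, 0]) stool();
translate([132, 188, 711]) door_frame();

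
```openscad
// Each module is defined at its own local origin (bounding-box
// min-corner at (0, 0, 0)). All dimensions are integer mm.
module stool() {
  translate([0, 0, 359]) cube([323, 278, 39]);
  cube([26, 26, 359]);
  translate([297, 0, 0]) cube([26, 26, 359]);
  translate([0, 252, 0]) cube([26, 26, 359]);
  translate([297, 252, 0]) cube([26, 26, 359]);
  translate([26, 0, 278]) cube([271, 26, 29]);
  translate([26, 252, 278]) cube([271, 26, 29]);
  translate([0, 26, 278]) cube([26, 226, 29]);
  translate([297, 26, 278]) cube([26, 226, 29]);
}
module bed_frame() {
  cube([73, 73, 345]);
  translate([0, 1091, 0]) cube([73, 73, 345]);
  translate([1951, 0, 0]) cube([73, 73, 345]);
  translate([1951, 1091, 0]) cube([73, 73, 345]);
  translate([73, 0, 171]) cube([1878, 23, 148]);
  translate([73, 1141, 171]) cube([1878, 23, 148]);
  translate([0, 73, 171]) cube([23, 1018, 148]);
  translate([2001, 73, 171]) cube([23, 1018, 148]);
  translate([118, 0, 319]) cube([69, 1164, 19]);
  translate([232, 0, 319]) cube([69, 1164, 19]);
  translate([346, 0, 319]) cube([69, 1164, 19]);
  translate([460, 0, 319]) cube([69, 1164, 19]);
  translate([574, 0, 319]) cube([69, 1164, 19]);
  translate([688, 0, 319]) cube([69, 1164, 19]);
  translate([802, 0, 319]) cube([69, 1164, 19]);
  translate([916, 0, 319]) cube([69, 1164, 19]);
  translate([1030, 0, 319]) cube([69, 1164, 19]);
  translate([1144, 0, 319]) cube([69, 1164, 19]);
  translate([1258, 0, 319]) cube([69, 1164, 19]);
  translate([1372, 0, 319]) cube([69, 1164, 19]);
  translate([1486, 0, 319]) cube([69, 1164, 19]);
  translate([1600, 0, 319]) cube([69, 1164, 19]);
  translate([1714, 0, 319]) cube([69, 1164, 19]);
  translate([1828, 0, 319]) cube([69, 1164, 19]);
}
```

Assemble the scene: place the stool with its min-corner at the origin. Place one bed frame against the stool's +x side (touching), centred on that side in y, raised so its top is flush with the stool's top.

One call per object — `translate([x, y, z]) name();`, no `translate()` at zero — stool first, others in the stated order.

stool();
translate([323, -443, 53]) bed_frame();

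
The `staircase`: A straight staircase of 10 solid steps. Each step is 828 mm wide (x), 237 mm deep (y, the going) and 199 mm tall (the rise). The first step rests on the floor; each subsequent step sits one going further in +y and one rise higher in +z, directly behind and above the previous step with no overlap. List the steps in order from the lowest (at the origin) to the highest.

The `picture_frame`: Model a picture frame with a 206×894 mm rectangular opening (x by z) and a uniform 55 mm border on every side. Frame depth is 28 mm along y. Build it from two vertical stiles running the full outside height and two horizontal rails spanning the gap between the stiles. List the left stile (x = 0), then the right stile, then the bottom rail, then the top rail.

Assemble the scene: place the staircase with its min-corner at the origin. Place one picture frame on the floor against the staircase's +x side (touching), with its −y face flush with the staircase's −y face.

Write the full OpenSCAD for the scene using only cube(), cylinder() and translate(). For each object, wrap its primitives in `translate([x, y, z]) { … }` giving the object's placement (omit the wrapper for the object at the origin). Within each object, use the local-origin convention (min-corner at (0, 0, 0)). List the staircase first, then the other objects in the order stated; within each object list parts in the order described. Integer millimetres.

cube([828, 237, 199]);
translate([0, 237, 199]) cube([828, 237, 199]);
translate([0, 474, 398]) cube([828, 237, 199]);
translate([0, 711, 597]) cube([828, 237, 199]);
translate([0, 948, 796]) cube([828, 237, 199]);
translate([0, 1185, 995]) cube([828, 237, 199]);
translate([0, 1422, 1194]) cube([828, 237, 199]);
translate([0, 1659, 1393]) cube([828, 237, 199]);
translate([0, 1896, 1592]) cube([828, 237, 199]);
translate([0, 2133, 1791]) cube([828, 237, 199]);
translate([828, 0, 0]) {
  cube([55, 28, 1004]);
  translate([261, 0, 0]) cube([55, 28, 1004]);
  translate([55, 0, 0]) cube([206, 28, 55]);
  translate([55, 0, 949]) cube([206, 28, 55]);
}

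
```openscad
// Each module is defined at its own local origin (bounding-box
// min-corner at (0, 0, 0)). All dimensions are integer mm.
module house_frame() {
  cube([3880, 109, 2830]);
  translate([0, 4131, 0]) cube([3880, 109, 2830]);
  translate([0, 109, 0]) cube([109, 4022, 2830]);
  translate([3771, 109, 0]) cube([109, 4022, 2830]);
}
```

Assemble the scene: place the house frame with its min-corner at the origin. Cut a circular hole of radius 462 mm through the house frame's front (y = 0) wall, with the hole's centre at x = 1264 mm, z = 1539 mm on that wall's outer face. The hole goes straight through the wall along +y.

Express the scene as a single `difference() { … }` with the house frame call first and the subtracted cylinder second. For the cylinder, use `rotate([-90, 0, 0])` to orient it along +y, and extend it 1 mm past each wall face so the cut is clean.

difference() {
  house_frame();
  translate([1264, -1, 1539]) rotate([-90, 0, 0]) cylinder(h = 111, r = 462);
}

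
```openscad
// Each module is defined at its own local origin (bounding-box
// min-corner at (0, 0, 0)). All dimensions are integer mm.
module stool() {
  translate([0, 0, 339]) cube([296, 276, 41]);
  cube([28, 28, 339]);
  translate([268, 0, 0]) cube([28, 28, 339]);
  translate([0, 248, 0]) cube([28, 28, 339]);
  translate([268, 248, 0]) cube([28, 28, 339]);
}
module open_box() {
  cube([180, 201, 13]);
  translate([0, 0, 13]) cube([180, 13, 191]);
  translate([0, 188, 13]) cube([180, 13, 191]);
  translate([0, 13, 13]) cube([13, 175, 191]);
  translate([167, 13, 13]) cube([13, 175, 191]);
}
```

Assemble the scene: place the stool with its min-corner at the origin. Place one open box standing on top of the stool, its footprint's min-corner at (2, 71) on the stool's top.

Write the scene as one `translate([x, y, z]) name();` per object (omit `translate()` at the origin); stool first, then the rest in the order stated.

stool();
translate([2, 71, 380]) open_box();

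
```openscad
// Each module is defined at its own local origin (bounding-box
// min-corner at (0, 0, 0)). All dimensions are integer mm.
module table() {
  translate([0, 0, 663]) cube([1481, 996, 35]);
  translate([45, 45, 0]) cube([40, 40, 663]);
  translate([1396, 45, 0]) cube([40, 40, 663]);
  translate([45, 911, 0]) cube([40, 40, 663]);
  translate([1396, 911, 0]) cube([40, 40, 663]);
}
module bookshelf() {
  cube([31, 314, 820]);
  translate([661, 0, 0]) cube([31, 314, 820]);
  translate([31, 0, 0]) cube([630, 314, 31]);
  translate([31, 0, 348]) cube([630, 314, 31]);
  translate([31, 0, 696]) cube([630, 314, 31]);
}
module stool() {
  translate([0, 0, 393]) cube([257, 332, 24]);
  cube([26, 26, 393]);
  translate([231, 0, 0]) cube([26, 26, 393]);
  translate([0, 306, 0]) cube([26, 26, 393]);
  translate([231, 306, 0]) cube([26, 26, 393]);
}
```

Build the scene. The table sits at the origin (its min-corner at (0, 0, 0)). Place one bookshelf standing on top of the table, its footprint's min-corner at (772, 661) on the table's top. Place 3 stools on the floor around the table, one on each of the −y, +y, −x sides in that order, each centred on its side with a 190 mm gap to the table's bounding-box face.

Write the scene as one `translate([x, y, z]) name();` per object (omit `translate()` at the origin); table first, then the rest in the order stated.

table();
translate([772, 661, 698]) bookshelf();
translate([612, -522, 0]) stool();
translate([612, 1186, 0]) stool();
translate([-447, 332, 0]) stool();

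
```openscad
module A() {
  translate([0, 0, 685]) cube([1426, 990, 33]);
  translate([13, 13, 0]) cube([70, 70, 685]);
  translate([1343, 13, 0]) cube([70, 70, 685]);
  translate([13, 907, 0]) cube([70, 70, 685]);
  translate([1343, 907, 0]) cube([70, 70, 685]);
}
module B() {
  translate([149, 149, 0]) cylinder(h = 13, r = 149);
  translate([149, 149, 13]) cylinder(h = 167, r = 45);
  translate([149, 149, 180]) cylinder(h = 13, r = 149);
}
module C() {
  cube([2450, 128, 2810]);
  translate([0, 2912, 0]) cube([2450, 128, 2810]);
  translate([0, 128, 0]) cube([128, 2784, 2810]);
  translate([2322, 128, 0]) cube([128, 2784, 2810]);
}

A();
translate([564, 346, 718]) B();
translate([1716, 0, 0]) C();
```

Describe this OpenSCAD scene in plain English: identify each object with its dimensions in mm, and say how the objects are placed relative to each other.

A is a table with a 1426×990 mm rectangular top, 33 mm thick, top surface at z = 718 mm, supported by four 70×70 mm square legs, each inset 13 mm from the nearest pair of top edges, running from the floor.

B is a spool: two coaxial disc flanges of radius 149 mm and thickness 13 mm, joined by a core cylinder of radius 45 mm and height 167 mm. The lower flange rests on z = 0 and the three cylinders share a vertical axis.

C is the wall frame of a small rectangular building: four walls, each 2810 mm tall and 128 mm thick, enclosing a footprint 2450 mm (x) by 3040 mm (y) outside-to-outside, with no floor or roof. The front and back walls (the −y and +y sides) span the full width; the two side walls fit between them.

The spool is on top of the table, centred. The house frame is on the floor beside the table on its +x side.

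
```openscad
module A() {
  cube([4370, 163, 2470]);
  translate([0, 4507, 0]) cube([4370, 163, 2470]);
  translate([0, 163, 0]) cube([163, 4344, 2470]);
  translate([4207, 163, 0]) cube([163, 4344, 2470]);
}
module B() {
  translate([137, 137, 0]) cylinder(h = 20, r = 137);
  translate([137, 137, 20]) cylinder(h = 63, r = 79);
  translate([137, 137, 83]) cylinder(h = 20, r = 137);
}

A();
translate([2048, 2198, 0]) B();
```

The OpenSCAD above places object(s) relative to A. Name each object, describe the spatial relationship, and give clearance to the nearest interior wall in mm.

A is a house frame. B is a spool. The spool sits inside the house frame, centred. The clearance to the nearest interior wall is 1885 mm.

Clearances: x = 1885, y = 2035; minimum 1885 mm.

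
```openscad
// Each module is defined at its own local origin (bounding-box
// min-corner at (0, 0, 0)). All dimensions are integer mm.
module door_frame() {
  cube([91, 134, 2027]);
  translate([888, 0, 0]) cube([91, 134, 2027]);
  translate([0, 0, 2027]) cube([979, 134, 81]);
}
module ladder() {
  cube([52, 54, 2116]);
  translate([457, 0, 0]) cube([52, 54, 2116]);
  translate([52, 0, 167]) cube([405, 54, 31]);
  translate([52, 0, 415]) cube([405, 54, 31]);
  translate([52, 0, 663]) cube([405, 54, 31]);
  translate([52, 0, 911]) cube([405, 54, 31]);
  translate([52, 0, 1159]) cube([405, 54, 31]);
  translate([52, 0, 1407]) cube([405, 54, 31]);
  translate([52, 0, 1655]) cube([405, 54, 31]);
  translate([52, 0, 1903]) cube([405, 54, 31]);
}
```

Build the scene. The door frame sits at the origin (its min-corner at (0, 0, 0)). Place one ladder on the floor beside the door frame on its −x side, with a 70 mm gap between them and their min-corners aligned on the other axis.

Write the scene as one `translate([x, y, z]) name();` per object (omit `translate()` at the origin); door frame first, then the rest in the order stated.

door_frame();
translate([-579, 0, 0]) ladder();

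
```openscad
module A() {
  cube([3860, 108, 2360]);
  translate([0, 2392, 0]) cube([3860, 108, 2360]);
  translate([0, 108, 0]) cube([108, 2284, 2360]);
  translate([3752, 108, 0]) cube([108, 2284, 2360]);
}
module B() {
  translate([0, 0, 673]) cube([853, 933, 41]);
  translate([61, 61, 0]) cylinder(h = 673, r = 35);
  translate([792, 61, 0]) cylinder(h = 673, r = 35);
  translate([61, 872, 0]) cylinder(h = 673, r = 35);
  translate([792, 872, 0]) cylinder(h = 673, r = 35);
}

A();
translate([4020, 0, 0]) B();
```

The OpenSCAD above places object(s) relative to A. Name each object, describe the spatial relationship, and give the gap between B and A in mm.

A is a house frame. B is a table. The table is on the floor beside the house frame on its +x side. The gap between the table and the house frame is 160 mm.

The table's nearest face is 160 mm from the house frame's +x face.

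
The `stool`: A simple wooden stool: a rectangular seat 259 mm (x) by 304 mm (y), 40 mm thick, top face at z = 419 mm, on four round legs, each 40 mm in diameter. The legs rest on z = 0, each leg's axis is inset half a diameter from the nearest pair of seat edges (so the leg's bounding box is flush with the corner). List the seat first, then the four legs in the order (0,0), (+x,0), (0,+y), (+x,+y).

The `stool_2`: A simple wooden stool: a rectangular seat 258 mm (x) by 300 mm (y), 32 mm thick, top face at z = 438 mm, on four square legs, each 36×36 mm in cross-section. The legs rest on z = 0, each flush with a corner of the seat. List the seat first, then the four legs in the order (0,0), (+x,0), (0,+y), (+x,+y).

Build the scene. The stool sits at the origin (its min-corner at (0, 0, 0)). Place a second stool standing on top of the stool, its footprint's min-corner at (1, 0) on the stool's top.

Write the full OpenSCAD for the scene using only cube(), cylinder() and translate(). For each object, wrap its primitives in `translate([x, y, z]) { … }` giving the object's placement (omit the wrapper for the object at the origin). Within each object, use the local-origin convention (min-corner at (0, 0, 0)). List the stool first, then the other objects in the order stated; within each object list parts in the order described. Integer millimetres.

translate([0, 0, 379]) cube([259, 304, 40]);
translate([20, 20, 0]) cylinder(h = 379, r = 20);
translate([239, 20, 0]) cylinder(h = 379, r = 20);
translate([20, 284, 0]) cylinder(h = 379, r = 20);
translate([239, 284, 0]) cylinder(h = 379, r = 20);
translate([1, 0, 419]) {
  translate([0, 0, 406]) cube([258, 300, 32]);
  cube([36, 36, 406]);
  translate([222, 0, 0]) cube([36, 36, 406]);
  translate([0, 264, 0]) cube([36, 36, 406]);
  translate([222, 264, 0]) cube([36, 36, 406]);
}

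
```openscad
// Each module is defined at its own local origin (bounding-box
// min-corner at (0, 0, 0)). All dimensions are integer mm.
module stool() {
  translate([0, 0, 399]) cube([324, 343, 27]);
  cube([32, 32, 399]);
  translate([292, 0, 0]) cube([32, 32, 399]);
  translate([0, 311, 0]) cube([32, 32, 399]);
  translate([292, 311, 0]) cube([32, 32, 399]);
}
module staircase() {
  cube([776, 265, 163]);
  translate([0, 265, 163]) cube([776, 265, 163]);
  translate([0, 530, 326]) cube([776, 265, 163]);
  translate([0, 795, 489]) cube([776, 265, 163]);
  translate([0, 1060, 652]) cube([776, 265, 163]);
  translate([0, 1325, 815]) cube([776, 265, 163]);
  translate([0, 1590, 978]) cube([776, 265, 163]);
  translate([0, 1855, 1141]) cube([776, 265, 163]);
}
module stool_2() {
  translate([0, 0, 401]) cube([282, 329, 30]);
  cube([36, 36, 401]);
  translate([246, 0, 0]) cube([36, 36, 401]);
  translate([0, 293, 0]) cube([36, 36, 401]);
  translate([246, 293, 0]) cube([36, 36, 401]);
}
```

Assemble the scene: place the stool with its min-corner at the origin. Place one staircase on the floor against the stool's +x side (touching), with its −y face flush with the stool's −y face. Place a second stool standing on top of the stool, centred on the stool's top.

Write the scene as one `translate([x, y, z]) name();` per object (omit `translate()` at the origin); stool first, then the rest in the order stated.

stool();
translate([324, 0, 0]) staircase();
translate([21, 7, 426]) stool_2();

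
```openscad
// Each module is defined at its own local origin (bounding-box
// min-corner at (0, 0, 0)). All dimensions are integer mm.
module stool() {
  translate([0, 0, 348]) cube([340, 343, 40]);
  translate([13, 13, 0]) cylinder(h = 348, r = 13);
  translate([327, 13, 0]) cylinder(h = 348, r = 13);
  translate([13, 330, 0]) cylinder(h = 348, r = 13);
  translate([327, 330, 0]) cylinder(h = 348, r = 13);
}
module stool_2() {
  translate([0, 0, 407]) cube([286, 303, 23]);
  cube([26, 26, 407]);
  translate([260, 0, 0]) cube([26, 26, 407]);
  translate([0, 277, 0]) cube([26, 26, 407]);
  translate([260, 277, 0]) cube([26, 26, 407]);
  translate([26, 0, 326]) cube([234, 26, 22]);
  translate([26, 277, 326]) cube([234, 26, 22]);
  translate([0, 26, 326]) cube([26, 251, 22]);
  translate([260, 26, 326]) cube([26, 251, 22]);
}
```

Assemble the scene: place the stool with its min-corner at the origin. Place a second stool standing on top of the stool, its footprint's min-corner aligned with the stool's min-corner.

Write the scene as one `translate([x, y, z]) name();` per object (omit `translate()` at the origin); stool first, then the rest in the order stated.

stool();
translate([0, 0, 388]) stool_2();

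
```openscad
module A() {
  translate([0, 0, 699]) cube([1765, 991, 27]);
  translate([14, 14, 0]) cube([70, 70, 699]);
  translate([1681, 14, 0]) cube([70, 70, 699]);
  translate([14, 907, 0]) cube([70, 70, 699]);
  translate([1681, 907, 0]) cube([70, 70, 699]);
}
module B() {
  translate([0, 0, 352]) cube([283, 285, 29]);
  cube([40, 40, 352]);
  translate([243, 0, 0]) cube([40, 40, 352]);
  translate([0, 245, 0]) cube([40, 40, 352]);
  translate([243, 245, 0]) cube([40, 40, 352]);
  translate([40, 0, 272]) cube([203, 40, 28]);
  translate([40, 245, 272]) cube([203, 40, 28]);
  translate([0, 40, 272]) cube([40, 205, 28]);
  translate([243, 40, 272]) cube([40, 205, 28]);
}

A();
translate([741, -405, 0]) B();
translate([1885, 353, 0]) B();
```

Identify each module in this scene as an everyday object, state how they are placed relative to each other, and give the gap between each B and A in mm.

Each stool's nearest face is 120 mm from the table's bounding box.

A is a table. B is a stool. Two stools sit around the table at the −y, +x sides. The gap between each stool and the table is 120 mm.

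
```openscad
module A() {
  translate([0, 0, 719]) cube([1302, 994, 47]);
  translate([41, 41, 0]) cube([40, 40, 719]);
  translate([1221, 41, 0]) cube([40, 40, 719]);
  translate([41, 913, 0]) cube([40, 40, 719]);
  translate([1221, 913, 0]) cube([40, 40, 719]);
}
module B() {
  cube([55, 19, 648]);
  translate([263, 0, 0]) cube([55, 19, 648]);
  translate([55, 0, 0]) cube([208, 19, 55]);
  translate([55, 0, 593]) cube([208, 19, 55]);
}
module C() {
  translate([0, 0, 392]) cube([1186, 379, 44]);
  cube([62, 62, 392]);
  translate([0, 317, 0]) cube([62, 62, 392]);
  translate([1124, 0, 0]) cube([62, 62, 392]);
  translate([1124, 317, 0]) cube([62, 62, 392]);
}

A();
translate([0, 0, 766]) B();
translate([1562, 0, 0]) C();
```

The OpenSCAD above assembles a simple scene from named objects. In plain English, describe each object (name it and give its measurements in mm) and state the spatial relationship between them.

A is a table with a 1302×994 mm rectangular top, 47 mm thick, top surface at z = 766 mm, supported by four 40×40 mm square legs, each inset 41 mm from the nearest pair of top edges, running from the floor.

B is a rectangular picture frame lying in the x–z plane (depth along y). The opening is 208 mm wide (x) by 538 mm tall (z), surrounded by a border 55 mm wide on all four sides. The frame is 19 mm deep and is made of two full-height vertical stiles with two horizontal rails fitted between them.

C is a bench: a 1186×379 mm seat slab, 44 mm thick, top at z = 436 mm, on four 62×62 mm square legs flush with the seat corners and standing on z = 0.

The picture frame is on top of the table. The bench is on the floor beside the table on its +x side.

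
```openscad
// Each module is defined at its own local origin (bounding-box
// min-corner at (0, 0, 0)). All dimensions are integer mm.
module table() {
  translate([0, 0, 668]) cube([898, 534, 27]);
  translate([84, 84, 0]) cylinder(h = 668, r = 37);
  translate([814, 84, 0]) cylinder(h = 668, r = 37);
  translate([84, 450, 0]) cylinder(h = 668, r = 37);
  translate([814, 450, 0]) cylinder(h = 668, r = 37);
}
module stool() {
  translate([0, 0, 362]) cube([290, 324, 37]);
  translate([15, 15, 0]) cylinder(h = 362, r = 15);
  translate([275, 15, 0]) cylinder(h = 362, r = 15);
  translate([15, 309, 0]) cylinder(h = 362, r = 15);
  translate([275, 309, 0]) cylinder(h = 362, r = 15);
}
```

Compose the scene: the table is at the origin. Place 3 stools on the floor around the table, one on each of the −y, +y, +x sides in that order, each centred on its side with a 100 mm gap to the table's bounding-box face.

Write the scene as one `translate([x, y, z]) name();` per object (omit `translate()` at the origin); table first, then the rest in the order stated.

table();
translate([304, -424, 0]) stool();
translate([304, 634, 0]) stool();
translate([998, 105, 0]) stool();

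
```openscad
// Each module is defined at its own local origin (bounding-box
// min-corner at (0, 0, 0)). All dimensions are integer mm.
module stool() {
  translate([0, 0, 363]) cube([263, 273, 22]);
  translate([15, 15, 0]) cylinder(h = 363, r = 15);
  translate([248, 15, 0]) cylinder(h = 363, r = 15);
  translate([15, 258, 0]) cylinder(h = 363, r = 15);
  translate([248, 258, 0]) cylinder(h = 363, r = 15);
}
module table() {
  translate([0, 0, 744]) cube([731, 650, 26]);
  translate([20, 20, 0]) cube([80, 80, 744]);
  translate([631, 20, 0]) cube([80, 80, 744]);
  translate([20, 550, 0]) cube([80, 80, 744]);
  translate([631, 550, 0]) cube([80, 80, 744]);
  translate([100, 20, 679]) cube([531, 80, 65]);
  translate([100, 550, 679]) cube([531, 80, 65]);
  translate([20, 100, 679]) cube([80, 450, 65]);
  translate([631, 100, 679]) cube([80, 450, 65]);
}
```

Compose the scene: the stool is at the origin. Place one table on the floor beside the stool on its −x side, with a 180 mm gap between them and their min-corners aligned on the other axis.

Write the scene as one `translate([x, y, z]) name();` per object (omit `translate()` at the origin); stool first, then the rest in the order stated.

stool();
translate([-911, 0, 0]) table();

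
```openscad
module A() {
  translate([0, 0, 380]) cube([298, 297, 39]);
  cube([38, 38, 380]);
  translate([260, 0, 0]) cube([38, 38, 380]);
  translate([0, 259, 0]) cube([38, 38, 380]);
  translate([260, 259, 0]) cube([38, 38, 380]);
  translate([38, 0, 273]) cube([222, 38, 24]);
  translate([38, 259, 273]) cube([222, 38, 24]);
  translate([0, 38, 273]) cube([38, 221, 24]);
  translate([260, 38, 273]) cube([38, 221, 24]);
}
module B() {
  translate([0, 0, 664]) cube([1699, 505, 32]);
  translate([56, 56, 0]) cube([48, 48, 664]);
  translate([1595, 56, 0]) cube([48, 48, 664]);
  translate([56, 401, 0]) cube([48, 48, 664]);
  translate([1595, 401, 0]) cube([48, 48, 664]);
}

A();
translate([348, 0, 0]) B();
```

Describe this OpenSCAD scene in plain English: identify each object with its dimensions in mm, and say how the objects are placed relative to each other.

A is a simple wooden stool: a rectangular seat 298 mm (x) by 297 mm (y), 39 mm thick, top face at z = 419 mm, on four square legs, each 38×38 mm in cross-section. The legs rest on z = 0, each flush with a corner of the seat. Four stretchers, 38 mm wide and 24 mm tall, connect adjacent legs with their undersides at z = 273 mm, each running between the inner faces of the legs it joins and aligned with the legs' outer faces on the other axis.

B is a rectangular dining table. The top is 1699×505×32 mm with its upper surface at z = 696 mm. It stands on four 48×48 mm square legs, each inset 56 mm from the nearest pair of top edges, running from the floor to the underside of the top.

The table is on the floor beside the stool on its +x side.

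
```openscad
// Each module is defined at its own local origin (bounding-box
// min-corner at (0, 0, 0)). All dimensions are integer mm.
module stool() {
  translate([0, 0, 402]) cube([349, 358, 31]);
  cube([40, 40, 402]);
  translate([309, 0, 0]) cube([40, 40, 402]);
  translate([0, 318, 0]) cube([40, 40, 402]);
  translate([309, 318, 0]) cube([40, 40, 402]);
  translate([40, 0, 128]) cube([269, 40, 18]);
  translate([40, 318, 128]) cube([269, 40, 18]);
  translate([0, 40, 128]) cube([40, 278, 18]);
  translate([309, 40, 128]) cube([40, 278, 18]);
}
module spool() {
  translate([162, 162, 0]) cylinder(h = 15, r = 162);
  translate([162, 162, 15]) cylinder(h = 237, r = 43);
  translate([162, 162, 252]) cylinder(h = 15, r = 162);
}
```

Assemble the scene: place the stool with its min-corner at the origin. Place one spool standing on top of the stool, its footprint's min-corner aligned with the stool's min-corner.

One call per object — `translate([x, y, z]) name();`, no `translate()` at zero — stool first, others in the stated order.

stool();
translate([0, 0, 433]) spool();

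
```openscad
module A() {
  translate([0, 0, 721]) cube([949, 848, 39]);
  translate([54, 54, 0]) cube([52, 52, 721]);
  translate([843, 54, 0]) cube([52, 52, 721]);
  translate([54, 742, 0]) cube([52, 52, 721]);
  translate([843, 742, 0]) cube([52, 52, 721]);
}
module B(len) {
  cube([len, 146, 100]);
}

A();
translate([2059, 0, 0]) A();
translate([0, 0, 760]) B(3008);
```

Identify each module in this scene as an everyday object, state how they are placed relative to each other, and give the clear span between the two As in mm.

Second table starts at x = 2059; first ends at x = 949; clear span = 2059 − 949 = 1110 mm.

A is a table. B is a beam. A beam spans the tops of two tables. The clear span between the two tables is 1110 mm.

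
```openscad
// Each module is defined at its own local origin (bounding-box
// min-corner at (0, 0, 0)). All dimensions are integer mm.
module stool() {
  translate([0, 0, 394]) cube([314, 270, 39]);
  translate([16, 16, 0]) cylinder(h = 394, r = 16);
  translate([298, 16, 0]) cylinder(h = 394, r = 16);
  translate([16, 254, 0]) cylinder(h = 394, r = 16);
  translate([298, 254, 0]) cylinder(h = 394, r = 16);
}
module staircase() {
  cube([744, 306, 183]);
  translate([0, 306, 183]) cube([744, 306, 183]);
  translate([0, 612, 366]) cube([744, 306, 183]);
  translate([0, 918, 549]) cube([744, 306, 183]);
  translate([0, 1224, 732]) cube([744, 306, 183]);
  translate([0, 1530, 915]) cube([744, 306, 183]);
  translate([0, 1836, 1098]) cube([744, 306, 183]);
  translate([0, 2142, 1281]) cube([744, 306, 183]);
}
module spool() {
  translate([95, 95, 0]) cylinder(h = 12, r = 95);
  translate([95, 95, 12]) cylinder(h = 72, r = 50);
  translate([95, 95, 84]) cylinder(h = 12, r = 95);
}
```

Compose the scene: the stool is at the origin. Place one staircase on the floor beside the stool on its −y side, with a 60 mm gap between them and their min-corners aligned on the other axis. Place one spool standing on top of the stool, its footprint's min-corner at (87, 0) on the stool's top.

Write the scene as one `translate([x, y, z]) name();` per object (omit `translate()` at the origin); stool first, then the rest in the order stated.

stool();
translate([0, -2508, 0]) staircase();
translate([87, 0, 433]) spool();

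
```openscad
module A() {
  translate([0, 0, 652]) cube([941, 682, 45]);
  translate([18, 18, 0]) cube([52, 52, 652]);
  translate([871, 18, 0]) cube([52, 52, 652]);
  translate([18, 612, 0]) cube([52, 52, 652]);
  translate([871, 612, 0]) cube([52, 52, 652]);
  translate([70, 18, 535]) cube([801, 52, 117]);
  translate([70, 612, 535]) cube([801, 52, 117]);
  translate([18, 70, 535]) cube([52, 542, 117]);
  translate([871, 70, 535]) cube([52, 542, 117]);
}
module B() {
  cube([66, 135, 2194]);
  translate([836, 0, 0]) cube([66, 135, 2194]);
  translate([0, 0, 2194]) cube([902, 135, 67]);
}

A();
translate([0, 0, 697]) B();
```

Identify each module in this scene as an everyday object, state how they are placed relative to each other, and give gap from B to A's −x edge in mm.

The door frame's min-x is at 0; the table's min-x is 0; gap = 0 mm.

A is a table. B is a door frame. The door frame is on top of the table. The gap from the door frame to the table's −x edge is 0 mm.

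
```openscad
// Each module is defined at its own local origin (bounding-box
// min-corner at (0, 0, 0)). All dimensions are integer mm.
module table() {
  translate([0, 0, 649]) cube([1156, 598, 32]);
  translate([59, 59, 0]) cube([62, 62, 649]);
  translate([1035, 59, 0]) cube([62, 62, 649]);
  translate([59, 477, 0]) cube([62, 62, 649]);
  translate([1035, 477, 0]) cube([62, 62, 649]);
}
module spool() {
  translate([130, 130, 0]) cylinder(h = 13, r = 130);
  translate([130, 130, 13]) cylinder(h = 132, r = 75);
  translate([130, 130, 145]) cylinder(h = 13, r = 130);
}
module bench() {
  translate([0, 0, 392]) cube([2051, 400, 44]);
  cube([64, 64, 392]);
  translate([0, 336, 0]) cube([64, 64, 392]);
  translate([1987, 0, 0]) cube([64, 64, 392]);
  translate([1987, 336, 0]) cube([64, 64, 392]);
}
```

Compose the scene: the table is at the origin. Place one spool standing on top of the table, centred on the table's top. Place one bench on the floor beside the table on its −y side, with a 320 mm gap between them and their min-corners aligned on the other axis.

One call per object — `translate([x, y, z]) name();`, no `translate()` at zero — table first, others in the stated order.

table();
translate([448, 169, 681]) spool();
translate([0, -720, 0]) bench();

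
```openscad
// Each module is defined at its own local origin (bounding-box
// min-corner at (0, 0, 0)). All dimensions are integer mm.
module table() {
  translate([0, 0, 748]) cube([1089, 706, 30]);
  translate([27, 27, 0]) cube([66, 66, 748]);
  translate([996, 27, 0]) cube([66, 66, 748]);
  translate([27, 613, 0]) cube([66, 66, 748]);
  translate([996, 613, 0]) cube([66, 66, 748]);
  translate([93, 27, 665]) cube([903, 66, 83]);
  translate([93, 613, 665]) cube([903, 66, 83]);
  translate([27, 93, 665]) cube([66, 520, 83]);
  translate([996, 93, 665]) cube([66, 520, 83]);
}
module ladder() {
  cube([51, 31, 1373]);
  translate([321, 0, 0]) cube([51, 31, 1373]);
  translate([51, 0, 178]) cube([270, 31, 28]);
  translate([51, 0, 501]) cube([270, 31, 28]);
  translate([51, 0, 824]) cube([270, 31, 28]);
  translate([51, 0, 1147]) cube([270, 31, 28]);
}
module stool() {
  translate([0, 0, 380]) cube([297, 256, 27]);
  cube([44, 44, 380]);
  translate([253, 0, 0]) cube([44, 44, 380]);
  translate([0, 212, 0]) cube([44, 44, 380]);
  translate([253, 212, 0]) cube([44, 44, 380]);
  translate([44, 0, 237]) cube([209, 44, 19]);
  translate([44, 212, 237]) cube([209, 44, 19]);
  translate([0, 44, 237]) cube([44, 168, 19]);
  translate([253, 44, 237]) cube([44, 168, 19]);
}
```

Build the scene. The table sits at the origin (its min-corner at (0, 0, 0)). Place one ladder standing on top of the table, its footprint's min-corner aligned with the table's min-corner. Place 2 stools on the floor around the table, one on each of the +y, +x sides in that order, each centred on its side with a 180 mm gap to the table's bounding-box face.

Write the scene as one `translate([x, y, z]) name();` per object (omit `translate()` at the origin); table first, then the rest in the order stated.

table();
translate([0, 0, 778]) ladder();
translate([396, 886, 0]) stool();
translate([1269, 225, 0]) stool();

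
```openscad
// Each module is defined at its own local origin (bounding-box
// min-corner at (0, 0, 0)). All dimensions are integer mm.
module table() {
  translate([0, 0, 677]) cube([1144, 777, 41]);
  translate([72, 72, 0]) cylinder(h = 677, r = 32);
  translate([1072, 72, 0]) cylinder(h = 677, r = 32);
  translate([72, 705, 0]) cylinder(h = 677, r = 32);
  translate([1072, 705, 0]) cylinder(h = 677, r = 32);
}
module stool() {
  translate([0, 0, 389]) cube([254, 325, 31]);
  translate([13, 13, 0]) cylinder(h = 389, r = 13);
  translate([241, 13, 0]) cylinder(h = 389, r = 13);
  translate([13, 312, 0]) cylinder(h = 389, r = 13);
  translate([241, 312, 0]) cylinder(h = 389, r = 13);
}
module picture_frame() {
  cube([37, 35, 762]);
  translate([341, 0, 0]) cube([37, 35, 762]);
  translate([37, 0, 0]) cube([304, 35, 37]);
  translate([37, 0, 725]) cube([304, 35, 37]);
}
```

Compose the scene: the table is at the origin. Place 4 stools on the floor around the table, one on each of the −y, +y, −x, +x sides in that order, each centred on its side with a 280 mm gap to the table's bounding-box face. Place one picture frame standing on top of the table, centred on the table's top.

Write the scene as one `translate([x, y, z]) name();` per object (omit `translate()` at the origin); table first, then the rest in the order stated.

table();
translate([445, -605, 0]) stool();
translate([445, 1057, 0]) stool();
translate([-534, 226, 0]) stool();
translate([1424, 226, 0]) stool();
translate([383, 371, 718]) picture_frame();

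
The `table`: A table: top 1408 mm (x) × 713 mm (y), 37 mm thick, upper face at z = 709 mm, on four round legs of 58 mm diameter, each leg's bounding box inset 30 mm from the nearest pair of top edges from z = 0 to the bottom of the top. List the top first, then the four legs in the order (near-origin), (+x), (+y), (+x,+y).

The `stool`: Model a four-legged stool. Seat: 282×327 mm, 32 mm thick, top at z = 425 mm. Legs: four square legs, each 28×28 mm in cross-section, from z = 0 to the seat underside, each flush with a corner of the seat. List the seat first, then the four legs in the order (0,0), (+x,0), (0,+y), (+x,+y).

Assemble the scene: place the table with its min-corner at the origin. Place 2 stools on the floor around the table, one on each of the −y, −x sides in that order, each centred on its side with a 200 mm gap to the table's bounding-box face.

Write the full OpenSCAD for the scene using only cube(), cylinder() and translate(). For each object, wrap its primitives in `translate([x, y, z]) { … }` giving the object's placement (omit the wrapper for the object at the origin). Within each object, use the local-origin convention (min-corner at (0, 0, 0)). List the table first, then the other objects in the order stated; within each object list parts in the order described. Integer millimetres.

translate([0, 0, 672]) cube([1408, 713, 37]);
translate([59, 59, 0]) cylinder(h = 672, r = 29);
translate([1349, 59, 0]) cylinder(h = 672, r = 29);
translate([59, 654, 0]) cylinder(h = 672, r = 29);
translate([1349, 654, 0]) cylinder(h = 672, r = 29);
translate([563, -527, 0]) {
  translate([0, 0, 393]) cube([282, 327, 32]);
  cube([28, 28, 393]);
  translate([254, 0, 0]) cube([28, 28, 393]);
  translate([0, 299, 0]) cube([28, 28, 393]);
  translate([254, 299, 0]) cube([28, 28, 393]);
}
translate([-482, 193, 0]) {
  translate([0, 0, 393]) cube([282, 327, 32]);
  cube([28, 28, 393]);
  translate([254, 0, 0]) cube([28, 28, 393]);
  translate([0, 299, 0]) cube([28, 28, 393]);
  translate([254, 299, 0]) cube([28, 28, 393]);
}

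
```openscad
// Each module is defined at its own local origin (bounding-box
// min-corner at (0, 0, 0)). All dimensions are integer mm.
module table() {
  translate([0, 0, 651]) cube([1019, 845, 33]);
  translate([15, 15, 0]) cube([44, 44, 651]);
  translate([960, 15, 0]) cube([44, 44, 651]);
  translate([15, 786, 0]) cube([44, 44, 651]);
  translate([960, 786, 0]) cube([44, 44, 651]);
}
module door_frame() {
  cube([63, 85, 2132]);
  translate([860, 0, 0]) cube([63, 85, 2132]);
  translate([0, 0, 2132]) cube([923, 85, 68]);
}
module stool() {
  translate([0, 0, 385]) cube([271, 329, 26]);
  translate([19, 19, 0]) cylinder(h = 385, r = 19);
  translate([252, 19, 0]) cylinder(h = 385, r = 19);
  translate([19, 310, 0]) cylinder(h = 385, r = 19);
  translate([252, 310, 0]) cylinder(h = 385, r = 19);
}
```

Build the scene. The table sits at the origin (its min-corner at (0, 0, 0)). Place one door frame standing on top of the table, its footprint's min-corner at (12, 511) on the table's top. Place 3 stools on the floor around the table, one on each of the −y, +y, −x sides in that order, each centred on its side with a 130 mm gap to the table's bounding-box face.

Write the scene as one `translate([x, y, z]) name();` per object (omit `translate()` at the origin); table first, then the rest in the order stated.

table();
translate([12, 511, 684]) door_frame();
translate([374, -459, 0]) stool();
translate([374, 975, 0]) stool();
translate([-401, 258, 0]) stool();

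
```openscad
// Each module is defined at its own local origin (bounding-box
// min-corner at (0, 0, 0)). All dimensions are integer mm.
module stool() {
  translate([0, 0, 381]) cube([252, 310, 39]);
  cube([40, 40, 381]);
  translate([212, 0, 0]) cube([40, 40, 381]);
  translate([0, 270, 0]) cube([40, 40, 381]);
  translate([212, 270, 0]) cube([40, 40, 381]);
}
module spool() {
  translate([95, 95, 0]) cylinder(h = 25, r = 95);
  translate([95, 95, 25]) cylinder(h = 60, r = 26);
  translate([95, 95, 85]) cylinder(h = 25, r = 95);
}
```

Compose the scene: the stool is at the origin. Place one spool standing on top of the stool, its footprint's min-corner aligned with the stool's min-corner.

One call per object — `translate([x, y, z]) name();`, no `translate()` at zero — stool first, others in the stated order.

stool();
translate([0, 0, 420]) spool();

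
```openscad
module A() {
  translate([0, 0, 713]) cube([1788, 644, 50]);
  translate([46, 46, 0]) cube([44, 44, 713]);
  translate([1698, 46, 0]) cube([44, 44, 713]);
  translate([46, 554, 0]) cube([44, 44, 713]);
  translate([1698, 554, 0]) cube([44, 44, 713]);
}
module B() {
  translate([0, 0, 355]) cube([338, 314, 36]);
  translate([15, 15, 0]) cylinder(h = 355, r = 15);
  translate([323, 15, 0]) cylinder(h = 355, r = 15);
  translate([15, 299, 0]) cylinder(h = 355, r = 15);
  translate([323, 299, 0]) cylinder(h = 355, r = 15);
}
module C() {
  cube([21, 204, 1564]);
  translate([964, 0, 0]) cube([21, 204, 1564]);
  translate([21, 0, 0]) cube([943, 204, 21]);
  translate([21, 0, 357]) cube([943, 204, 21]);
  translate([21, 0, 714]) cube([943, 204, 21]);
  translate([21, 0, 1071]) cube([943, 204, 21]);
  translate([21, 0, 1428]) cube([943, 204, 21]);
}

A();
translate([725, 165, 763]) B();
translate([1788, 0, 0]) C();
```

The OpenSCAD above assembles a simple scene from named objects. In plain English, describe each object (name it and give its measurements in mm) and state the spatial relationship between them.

A is a rectangular dining table. The top is 1788×644×50 mm with its upper surface at z = 763 mm. It stands on four 44×44 mm square legs, each inset 46 mm from the nearest pair of top edges, running from the floor to the underside of the top.

B is a four-legged stool. The seat is 338×314 mm, 36 mm thick, top at z = 391 mm. It stands on four round legs, each 30 mm in diameter, from z = 0 to the seat underside, each leg's axis is inset half a diameter from the nearest pair of seat edges (so the leg's bounding box is flush with the corner).

C is a bookshelf 985 mm wide overall, 204 mm deep and 1564 mm tall. The two sides are 21 mm thick vertical panels. 5 horizontal shelves of 21 mm thickness span between the inner faces of the sides; the lowest shelf sits on the floor and shelves are stacked with a clear vertical gap of 336 mm between each pair.

The stool is on top of the table, centred. The bookshelf is against the table's +x side, with their −y faces flush.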